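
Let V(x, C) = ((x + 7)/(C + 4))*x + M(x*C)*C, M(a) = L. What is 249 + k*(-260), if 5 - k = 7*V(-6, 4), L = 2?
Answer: 12144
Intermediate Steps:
M(a) = 2
V(x, C) = 2*C + x*(7 + x)/(4 + C) (V(x, C) = ((x + 7)/(C + 4))*x + 2*C = ((7 + x)/(4 + C))*x + 2*C = x*(7 + x)/(4 + C) + 2*C = 2*C + x*(7 + x)/(4 + C))
k = -183/4 (k = 5 - 7*((-6)² + 2*4² + 7*(-6) + 8*4)/(4 + 4) = 5 - 7*(36 + 2*16 - 42 + 32)/8 = 5 - 7*(36 + 32 - 42 + 32)/8 = 5 - 7*(⅛)*58 = 5 - 7*29/4 = 5 - 1*203/4 = 5 - 203/4 = -183/4 ≈ -45.750)
249 + k*(-260) = 249 - 183/4*(-260) = 249 + 11895 = 12144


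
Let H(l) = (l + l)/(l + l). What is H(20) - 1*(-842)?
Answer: 843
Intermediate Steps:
H(l) = 1 (H(l) = (2*l)/((2*l)) = (2*l)*(1/(2*l)) = 1)
H(20) - 1*(-842) = 1 - 1*(-842) = 1 + 842 = 843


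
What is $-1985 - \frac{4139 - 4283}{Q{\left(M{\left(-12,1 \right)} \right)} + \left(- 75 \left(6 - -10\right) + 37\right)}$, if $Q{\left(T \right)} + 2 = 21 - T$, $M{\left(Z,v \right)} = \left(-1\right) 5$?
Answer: $- \frac{2261059}{1139} \approx -1985.1$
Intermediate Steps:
$M{\left(Z,v \right)} = -5$
$Q{\left(T \right)} = 19 - T$ ($Q{\left(T \right)} = -2 - \left(-21 + T\right) = 19 - T$)
$-1985 - \frac{4139 - 4283}{Q{\left(M{\left(-12,1 \right)} \right)} + \left(- 75 \left(6 - -10\right) + 37\right)} = -1985 - \frac{4139 - 4283}{\left(19 - -5\right) + \left(- 75 \left(6 - -10\right) + 37\right)} = -1985 - - \frac{144}{\left(19 + 5\right) + \left(- 75 \left(6 + 10\right) + 37\right)} = -1985 - - \frac{144}{24 + \left(\left(-75\right) 16 + 37\right)} = -1985 - - \frac{144}{24 + \left(-1200 + 37\right)} = -1985 - - \frac{144}{24 - 1163} = -1985 - - \frac{144}{-1139} = -1985 - \left(-144\right) \left(- \frac{1}{1139}\right) = -1985 - \frac{144}{1139} = - \frac{2261059}{1139}$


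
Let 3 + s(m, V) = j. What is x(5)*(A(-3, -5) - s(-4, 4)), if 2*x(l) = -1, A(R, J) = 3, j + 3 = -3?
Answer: -6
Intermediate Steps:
j = -6 (j = -3 - 3 = -6)
s(m, V) = -9 (s(m, V) = -3 - 6 = -9)
x(l) = -½ (x(l) = (½)*(-1) = -½)
x(5)*(A(-3, -5) - s(-4, 4)) = -(3 - 1*(-9))/2 = -(3 + 9)/2 = -½*12 = -6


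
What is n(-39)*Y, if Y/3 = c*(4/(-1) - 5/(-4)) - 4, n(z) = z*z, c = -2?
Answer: 13689/2 ≈ 6844.5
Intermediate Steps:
n(z) = z**2
Y = 9/2 (Y = 3*(-2*(4/(-1) - 5/(-4)) - 4) = 3*(-2*(4*(-1) - 5*(-1/4)) - 4) = 3*(-2*(-4 + 5/4) - 4) = 3*(-2*(-11/4) - 4) = 3*(11/2 - 4) = 3*(3/2) = 9/2 ≈ 4.5000)
n(-39)*Y = (-39)**2*(9/2) = 1521*(9/2) = 13689/2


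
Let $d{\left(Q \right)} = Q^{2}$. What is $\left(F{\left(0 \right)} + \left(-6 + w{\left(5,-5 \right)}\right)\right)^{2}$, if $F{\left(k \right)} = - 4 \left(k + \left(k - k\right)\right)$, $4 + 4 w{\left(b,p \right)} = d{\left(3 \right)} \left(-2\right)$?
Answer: $\frac{529}{4} \approx 132.25$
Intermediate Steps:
$w{\left(b,p \right)} = - \frac{11}{2}$ ($w{\left(b,p \right)} = -1 + \frac{3^{2} \left(-2\right)}{4} = -1 + \frac{9 \left(-2\right)}{4} = -1 + \frac{1}{4} \left(-18\right) = -1 - \frac{9}{2} = - \frac{11}{2}$)
$F{\left(k \right)} = - 4 k$ ($F{\left(k \right)} = - 4 \left(k + 0\right) = - 4 k$)
$\left(F{\left(0 \right)} + \left(-6 + w{\left(5,-5 \right)}\right)\right)^{2} = \left(\left(-4\right) 0 - \frac{23}{2}\right)^{2} = \left(0 - \frac{23}{2}\right)^{2} = \left(- \frac{23}{2}\right)^{2} = \frac{529}{4}$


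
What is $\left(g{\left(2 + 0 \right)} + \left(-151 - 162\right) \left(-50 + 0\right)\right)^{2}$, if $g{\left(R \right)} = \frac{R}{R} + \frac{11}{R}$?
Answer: $\frac{980503969}{4} \approx 2.4513 \cdot 10^{8}$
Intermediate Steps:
$g{\left(R \right)} = 1 + \frac{11}{R}$
$\left(g{\left(2 + 0 \right)} + \left(-151 - 162\right) \left(-50 + 0\right)\right)^{2} = \left(\frac{11 + \left(2 + 0\right)}{2 + 0} + \left(-151 - 162\right) \left(-50 + 0\right)\right)^{2} = \left(\frac{11 + 2}{2} - -15650\right)^{2} = \left(\frac{1}{2} \cdot 13 + 15650\right)^{2} = \left(\frac{13}{2} + 15650\right)^{2} = \left(\frac{31313}{2}\right)^{2} = \frac{980503969}{4}$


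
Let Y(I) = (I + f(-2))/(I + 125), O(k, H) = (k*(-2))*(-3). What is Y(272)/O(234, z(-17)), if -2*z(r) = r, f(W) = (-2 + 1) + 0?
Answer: 271/557388 ≈ 0.00048620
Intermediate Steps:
f(W) = -1 (f(W) = -1 + 0 = -1)
z(r) = -r/2
O(k, H) = 6*k (O(k, H) = -2*k*(-3) = 6*k)
Y(I) = (-1 + I)/(125 + I) (Y(I) = (I - 1)/(I + 125) = (-1 + I)/(125 + I))
Y(272)/O(234, z(-17)) = ((-1 + 272)/(125 + 272))/((6*234)) = (271/397)/1404 = ((1/397)*271)*(1/1404) = (271/397)*(1/1404) = 271/557388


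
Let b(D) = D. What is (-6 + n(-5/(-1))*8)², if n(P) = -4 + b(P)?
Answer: 4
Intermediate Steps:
n(P) = -4 + P
(-6 + n(-5/(-1))*8)² = (-6 + (-4 - 5/(-1))*8)² = (-6 + (-4 - 5*(-1))*8)² = (-6 + (-4 + 5)*8)² = (-6 + 1*8)² = (-6 + 8)² = 2² = 4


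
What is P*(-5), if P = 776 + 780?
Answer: -7780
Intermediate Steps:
P = 1556
P*(-5) = 1556*(-5) = -7780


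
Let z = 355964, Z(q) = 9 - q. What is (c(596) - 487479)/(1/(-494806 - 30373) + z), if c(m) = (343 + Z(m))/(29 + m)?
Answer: -160008711731801/116840510971875 ≈ -1.3695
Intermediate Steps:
c(m) = (352 - m)/(29 + m) (c(m) = (343 + (9 - m))/(29 + m) = (352 - m)/(29 + m))
(c(596) - 487479)/(1/(-494806 - 30373) + z) = ((352 - 1*596)/(29 + 596) - 487479)/(1/(-494806 - 30373) + 355964) = ((352 - 596)/625 - 487479)/(1/(-525179) + 355964) = ((1/625)*(-244) - 487479)/(-1/525179 + 355964) = (-244/625 - 487479)/(186944817555/525179) = -304674619/625*525179/186944817555 = -160008711731801/116840510971875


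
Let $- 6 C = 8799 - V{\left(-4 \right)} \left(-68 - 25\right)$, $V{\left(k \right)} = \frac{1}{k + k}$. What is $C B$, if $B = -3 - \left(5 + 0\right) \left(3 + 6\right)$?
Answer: $70299$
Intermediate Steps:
$V{\left(k \right)} = \frac{1}{2 k}$
$B = -48$ ($B = -3 - 5 \cdot 9 = -3 - 45 = -48$)
$C = - \frac{23433}{16}$ ($C = - \frac{8799 - \frac{1}{2 \left(-4\right)} \left(-68 - 25\right)}{6} = - \frac{8799 - \frac{1}{2} \left(- \frac{1}{4}\right) \left(-93\right)}{6} = - \frac{8799 - \left(- \frac{1}{8}\right) \left(-93\right)}{6} = - \frac{8799 - \frac{93}{8}}{6} = \left(- \frac{1}{6}\right) \frac{70299}{8} = - \frac{23433}{16} \approx -1464.6$)
$C B = \left(- \frac{23433}{16}\right) \left(-48\right) = 70299$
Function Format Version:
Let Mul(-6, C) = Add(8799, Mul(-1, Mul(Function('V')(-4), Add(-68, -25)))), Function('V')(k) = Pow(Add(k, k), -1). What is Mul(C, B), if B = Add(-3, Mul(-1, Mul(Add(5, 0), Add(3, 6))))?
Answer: 70299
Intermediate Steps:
Function('V')(k) = Mul(Rational(1, 2), Pow(k, -1)) (Function('V')(k) = Pow(Mul(2, k), -1) = Mul(Rational(1, 2), Pow(k, -1)))
B = -48 (B = Add(-3, Mul(-1, Mul(5, 9))) = Add(-3, Mul(-1, 45)) = Add(-3, -45) = -48)
C = Rational(-23433, 16) (C = Mul(Rational(-1, 6), Add(8799, Mul(-1, Mul(Mul(Rational(1, 2), Pow(-4, -1)), Add(-68, -25))))) = Mul(Rational(-1, 6), Add(8799, Mul(-1, Mul(Mul(Rational(1, 2), Rational(-1, 4)), -93)))) = Mul(Rational(-1, 6), Add(8799, Mul(-1, Mul(Rational(-1, 8), -93)))) = Mul(Rational(-1, 6), Add(8799, Mul(-1, Rational(93, 8)))) = Mul(Rational(-1, 6), Add(8799, Rational(-93, 8))) = Mul(Rational(-1, 6), Rational(70299, 8)) = Rational(-23433, 16) ≈ -1464.6)
Mul(C, B) = Mul(Rational(-23433, 16), -48) = 70299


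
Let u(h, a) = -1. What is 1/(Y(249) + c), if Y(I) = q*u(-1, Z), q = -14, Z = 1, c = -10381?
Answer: -1/10367 ≈ -9.6460e-5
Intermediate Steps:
Y(I) = 14 (Y(I) = -14*(-1) = 14)
1/(Y(249) + c) = 1/(14 - 10381) = 1/(-10367) = -1/10367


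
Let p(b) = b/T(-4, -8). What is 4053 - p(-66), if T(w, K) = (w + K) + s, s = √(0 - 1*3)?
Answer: 198333/49 - 22*I*√3/49 ≈ 4047.6 - 0.77766*I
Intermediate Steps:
s = I*√3 (s = √(0 - 3) = √(-3) = I*√3 ≈ 1.732*I)
T(w, K) = K + w + I*√3 (T(w, K) = (w + K) + I*√3 = (K + w) + I*√3 = K + w + I*√3)
p(b) = b/(-12 + I*√3) (p(b) = b/(-8 - 4 + I*√3) = b/(-12 + I*√3))
4053 - p(-66) = 4053 - (-4/49*(-66) - 1/147*I*(-66)*√3) = 4053 - (264/49 + 22*I*√3/49) = 4053 + (-264/49 - 22*I*√3/49) = 198333/49 - 22*I*√3/49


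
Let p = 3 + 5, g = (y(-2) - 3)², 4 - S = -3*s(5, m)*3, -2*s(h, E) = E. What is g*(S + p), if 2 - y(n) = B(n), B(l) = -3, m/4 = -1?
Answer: 120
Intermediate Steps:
m = -4 (m = 4*(-1) = -4)
s(h, E) = -E/2
y(n) = 5 (y(n) = 2 - 1*(-3) = 2 + 3 = 5)
S = 22 (S = 4 - (-(-3)*(-4)/2)*3 = 4 - (-3*2)*3 = 4 - (-6)*3 = 4 - 1*(-18) = 4 + 18 = 22)
g = 4 (g = (5 - 3)² = 2² = 4)
p = 8
g*(S + p) = 4*(22 + 8) = 4*30 = 120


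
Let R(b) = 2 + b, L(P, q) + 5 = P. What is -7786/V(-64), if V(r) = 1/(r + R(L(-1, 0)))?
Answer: 529448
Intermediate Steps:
L(P, q) = -5 + P
V(r) = 1/(-4 + r) (V(r) = 1/(r + (2 + (-5 - 1))) = 1/(r + (2 - 6)) = 1/(r - 4) = 1/(-4 + r))
-7786/V(-64) = -7786/(1/(-4 - 64)) = -7786/(1/(-68)) = -7786/(-1/68) = -7786*(-68) = 529448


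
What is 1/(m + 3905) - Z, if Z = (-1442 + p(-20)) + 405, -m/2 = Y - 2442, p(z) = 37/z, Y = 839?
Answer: 147745267/142220 ≈ 1038.8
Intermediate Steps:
m = 3206 (m = -2*(839 - 2442) = -2*(-1603) = 3206)
Z = -20777/20 (Z = (-1442 + 37/(-20)) + 405 = (-1442 + 37*(-1/20)) + 405 = (-1442 - 37/20) + 405 = -28877/20 + 405 = -20777/20 ≈ -1038.8)
1/(m + 3905) - Z = 1/(3206 + 3905) - 1*(-20777/20) = 1/7111 + 20777/20 = 147745267/142220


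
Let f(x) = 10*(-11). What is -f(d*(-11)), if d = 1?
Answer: 110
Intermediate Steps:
f(x) = -110
-f(d*(-11)) = -1*(-110) = 110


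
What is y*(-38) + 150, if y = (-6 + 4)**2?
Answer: -2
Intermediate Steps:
y = 4 (y = (-2)**2 = 4)
y*(-38) + 150 = 4*(-38) + 150 = -152 + 150 = -2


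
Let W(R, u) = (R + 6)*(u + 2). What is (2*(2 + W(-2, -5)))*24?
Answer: -480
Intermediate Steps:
W(R, u) = (2 + u)*(6 + R) (W(R, u) = (6 + R)*(2 + u) = (2 + u)*(6 + R))
(2*(2 + W(-2, -5)))*24 = (2*(2 + (12 + 2*(-2) + 6*(-5) - 2*(-5))))*24 = (2*(2 + (12 - 4 - 30 + 10)))*24 = (2*(2 - 12))*24 = (2*(-10))*24 = -20*24 = -480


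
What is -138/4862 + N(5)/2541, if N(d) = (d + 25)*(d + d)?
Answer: 16787/187187 ≈ 0.089680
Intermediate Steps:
N(d) = 2*d*(25 + d) (N(d) = (25 + d)*(2*d) = 2*d*(25 + d))
-138/4862 + N(5)/2541 = -138/4862 + (2*5*(25 + 5))/2541 = -138*1/4862 + (2*5*30)*(1/2541) = -69/2431 + 300*(1/2541) = -69/2431 + 100/847 = 16787/187187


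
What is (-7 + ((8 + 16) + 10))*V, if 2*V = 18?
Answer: 243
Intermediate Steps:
V = 9 (V = (½)*18 = 9)
(-7 + ((8 + 16) + 10))*V = (-7 + ((8 + 16) + 10))*9 = (-7 + (24 + 10))*9 = (-7 + 34)*9 = 27*9 = 243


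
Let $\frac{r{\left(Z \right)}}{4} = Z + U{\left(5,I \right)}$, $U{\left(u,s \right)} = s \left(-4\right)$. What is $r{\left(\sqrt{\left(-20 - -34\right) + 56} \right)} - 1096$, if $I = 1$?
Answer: $-1112 + 4 \sqrt{70} \approx -1078.5$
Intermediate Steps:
$U{\left(u,s \right)} = - 4 s$
$r{\left(Z \right)} = -16 + 4 Z$ ($r{\left(Z \right)} = 4 \left(Z - 4\right) = 4 \left(-4 + Z\right) = -16 + 4 Z$)
$r{\left(\sqrt{\left(-20 - -34\right) + 56} \right)} - 1096 = \left(-16 + 4 \sqrt{\left(-20 - -34\right) + 56}\right) - 1096 = \left(-16 + 4 \sqrt{\left(-20 + 34\right) + 56}\right) - 1096 = \left(-16 + 4 \sqrt{14 + 56}\right) - 1096 = \left(-16 + 4 \sqrt{70}\right) - 1096 = -1112 + 4 \sqrt{70}$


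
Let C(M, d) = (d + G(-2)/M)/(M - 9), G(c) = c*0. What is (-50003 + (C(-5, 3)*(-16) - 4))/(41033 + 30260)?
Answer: -350025/499051 ≈ -0.70138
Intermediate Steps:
G(c) = 0
C(M, d) = d/(-9 + M) (C(M, d) = (d + 0/M)/(M - 9) = (d + 0)/(-9 + M) = d/(-9 + M))
(-50003 + (C(-5, 3)*(-16) - 4))/(41033 + 30260) = (-50003 + ((3/(-9 - 5))*(-16) - 4))/(41033 + 30260) = (-50003 + ((3/(-14))*(-16) - 4))/71293 = (-50003 + ((3*(-1/14))*(-16) - 4))*(1/71293) = (-50003 + (-3/14*(-16) - 4))*(1/71293) = (-50003 + (24/7 - 4))*(1/71293) = (-50003 - 4/7)*(1/71293) = -350025/7*1/71293 = -350025/499051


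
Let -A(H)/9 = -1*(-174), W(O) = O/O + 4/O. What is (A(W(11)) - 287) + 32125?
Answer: 30272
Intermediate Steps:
W(O) = 1 + 4/O
A(H) = -1566 (A(H) = -(-9)*(-174) = -9*174 = -1566)
(A(W(11)) - 287) + 32125 = (-1566 - 287) + 32125 = -1853 + 32125 = 30272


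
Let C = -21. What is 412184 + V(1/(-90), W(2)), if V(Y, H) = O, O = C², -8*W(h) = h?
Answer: 412625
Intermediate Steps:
W(h) = -h/8
O = 441 (O = (-21)² = 441)
V(Y, H) = 441
412184 + V(1/(-90), W(2)) = 412184 + 441 = 412625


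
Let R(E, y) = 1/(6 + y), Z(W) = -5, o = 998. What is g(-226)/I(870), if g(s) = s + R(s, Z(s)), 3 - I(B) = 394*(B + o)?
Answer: 225/735989 ≈ 0.00030571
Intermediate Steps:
I(B) = -393209 - 394*B (I(B) = 3 - 394*(B + 998) = 3 - 394*(998 + B) = 3 - (393212 + 394*B) = 3 + (-393212 - 394*B) = -393209 - 394*B)
g(s) = 1 + s (g(s) = s + 1/(6 - 5) = s + 1/1 = s + 1 = 1 + s)
g(-226)/I(870) = (1 - 226)/(-393209 - 394*870) = -225/(-393209 - 342780) = -225/(-735989) = -225*(-1/735989) = 225/735989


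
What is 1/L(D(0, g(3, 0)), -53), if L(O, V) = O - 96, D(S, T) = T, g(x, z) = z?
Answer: -1/96 ≈ -0.010417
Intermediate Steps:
L(O, V) = -96 + O
1/L(D(0, g(3, 0)), -53) = 1/(-96 + 0) = 1/(-96) = -1/96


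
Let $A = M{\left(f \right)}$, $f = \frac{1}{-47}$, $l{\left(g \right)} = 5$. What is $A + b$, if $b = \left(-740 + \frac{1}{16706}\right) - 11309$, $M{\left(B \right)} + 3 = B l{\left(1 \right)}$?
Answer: $- \frac{9463096947}{785182} \approx -12052.0$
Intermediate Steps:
$f = - \frac{1}{47} \approx -0.021277$
$M{\left(B \right)} = -3 + 5 B$ ($M{\left(B \right)} = -3 + B 5 = -3 + 5 B$)
$A = - \frac{146}{47}$ ($A = -3 + 5 \left(- \frac{1}{47}\right) = -3 - \frac{5}{47} = - \frac{146}{47} \approx -3.1064$)
$b = - \frac{201290593}{16706}$ ($b = \left(-740 + \frac{1}{16706}\right) - 11309 = - \frac{12362439}{16706} - 11309 = - \frac{201290593}{16706} \approx -12049.0$)
$A + b = - \frac{146}{47} - \frac{201290593}{16706} = - \frac{9463096947}{785182}$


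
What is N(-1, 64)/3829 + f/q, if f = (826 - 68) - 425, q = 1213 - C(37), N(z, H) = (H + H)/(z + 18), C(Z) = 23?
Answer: 183431/650930 ≈ 0.28180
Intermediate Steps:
N(z, H) = 2*H/(18 + z) (N(z, H) = (2*H)/(18 + z) = 2*H/(18 + z))
q = 1190 (q = 1213 - 1*23 = 1213 - 23 = 1190)
f = 333 (f = 758 - 425 = 333)
N(-1, 64)/3829 + f/q = (2*64/(18 - 1))/3829 + 333/1190 = (2*64/17)*(1/3829) + 333*(1/1190) = (2*64*(1/17))*(1/3829) + 333/1190 = (128/17)*(1/3829) + 333/1190 = 128/65093 + 333/1190 = 183431/650930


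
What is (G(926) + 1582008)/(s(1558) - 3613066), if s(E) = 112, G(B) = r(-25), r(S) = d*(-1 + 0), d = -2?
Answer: -791005/1806477 ≈ -0.43787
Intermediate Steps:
r(S) = 2 (r(S) = -2*(-1 + 0) = -2*(-1) = 2)
G(B) = 2
(G(926) + 1582008)/(s(1558) - 3613066) = (2 + 1582008)/(112 - 3613066) = 1582010/(-3612954) = 1582010*(-1/3612954) = -791005/1806477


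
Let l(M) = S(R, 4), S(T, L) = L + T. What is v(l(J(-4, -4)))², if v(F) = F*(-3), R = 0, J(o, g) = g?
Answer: 144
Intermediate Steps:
l(M) = 4 (l(M) = 4 + 0 = 4)
v(F) = -3*F
v(l(J(-4, -4)))² = (-3*4)² = (-12)² = 144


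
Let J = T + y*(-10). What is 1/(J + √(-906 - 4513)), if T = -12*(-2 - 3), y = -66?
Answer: 720/523819 - I*√5419/523819 ≈ 0.0013745 - 0.00014053*I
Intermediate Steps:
T = 60 (T = -12*(-5) = 60)
J = 720 (J = 60 - 66*(-10) = 60 + 660 = 720)
1/(J + √(-906 - 4513)) = 1/(720 + √(-906 - 4513)) = 1/(720 + √(-5419)) = 1/(720 + I*√5419)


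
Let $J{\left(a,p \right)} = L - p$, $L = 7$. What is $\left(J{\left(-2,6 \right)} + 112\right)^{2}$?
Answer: $12769$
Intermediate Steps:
$J{\left(a,p \right)} = 7 - p$
$\left(J{\left(-2,6 \right)} + 112\right)^{2} = \left(\left(7 - 6\right) + 112\right)^{2} = \left(1 + 112\right)^{2} = 113^{2} = 12769$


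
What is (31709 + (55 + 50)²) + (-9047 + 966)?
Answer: 34653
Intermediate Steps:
(31709 + (55 + 50)²) + (-9047 + 966) = (31709 + 105²) - 8081 = (31709 + 11025) - 8081 = 42734 - 8081 = 34653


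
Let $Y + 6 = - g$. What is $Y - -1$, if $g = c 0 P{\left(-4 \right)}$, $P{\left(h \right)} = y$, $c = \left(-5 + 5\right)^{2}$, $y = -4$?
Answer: $-5$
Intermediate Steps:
$c = 0$ ($c = 0^{2} = 0$)
$P{\left(h \right)} = -4$
$g = 0$ ($g = 0 \cdot 0 \left(-4\right) = 0 \left(-4\right) = 0$)
$Y = -6$ ($Y = -6 - 0 = -6 + 0 = -6$)
$Y - -1 = -6 - -1 = -6 + 1 = -5$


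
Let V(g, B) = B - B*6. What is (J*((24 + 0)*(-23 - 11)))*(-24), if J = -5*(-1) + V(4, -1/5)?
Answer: 117504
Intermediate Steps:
V(g, B) = -5*B (V(g, B) = B - 6*B = -5*B)
J = 6 (J = -5*(-1) - (-5)/5 = 5 - (-5)/5 = 5 - 5*(-⅕) = 5 + 1 = 6)
(J*((24 + 0)*(-23 - 11)))*(-24) = (6*((24 + 0)*(-23 - 11)))*(-24) = (6*(24*(-34)))*(-24) = (6*(-816))*(-24) = -4896*(-24) = 117504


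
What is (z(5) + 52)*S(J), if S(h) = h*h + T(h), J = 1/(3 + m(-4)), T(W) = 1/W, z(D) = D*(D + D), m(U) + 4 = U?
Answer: -12648/25 ≈ -505.92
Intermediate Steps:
m(U) = -4 + U
z(D) = 2*D**2 (z(D) = D*(2*D) = 2*D**2)
J = -1/5 (J = 1/(3 + (-4 - 4)) = 1/(3 - 8) = 1/(-5) = -1/5 ≈ -0.20000)
S(h) = 1/h + h**2 (S(h) = h*h + 1/h = h**2 + 1/h = 1/h + h**2)
(z(5) + 52)*S(J) = (2*5**2 + 52)*((1 + (-1/5)**3)/(-1/5)) = (2*25 + 52)*(-5*(1 - 1/125)) = (50 + 52)*(-5*124/125) = 102*(-124/25) = -12648/25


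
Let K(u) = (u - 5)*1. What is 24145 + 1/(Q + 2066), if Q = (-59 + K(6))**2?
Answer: 131107351/5430 ≈ 24145.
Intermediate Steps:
K(u) = -5 + u (K(u) = (-5 + u)*1 = -5 + u)
Q = 3364 (Q = (-59 + (-5 + 6))**2 = (-59 + 1)**2 = (-58)**2 = 3364)
24145 + 1/(Q + 2066) = 24145 + 1/(3364 + 2066) = 24145 + 1/5430 = 131107351/5430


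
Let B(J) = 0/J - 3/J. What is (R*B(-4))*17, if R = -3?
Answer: -153/4 ≈ -38.250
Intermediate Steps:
B(J) = -3/J (B(J) = 0 - 3/J = -3/J)
(R*B(-4))*17 = -(-9)/(-4)*17 = -(-9)*(-1)/4*17 = -3*¾*17 = -9/4*17 = -153/4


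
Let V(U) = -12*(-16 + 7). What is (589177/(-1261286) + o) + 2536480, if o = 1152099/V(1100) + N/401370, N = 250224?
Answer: 1289474087616827509/506242361820 ≈ 2.5471e+6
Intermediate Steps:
V(U) = 108 (V(U) = -12*(-9) = 108)
o = 8563796293/802740 (o = 1152099/108 + 250224/401370 = 1152099*(1/108) + 250224*(1/401370) = 128011/12 + 41704/66895 = 8563796293/802740 ≈ 10668.)
(589177/(-1261286) + o) + 2536480 = (589177/(-1261286) + 8563796293/802740) + 2536480 = (589177*(-1/1261286) + 8563796293/802740) + 2536480 = (-589177/1261286 + 8563796293/802740) + 2536480 = 5400461707633909/506242361820 + 2536480 = 1289474087616827509/506242361820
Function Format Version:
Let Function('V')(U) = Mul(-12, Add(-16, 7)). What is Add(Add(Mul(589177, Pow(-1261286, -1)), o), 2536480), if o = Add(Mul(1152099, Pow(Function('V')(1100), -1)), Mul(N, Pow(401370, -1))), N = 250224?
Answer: Rational(1289474087616827509, 506242361820) ≈ 2.5471e+6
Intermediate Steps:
Function('V')(U) = 108 (Function('V')(U) = Mul(-12, -9) = 108)
o = Rational(8563796293, 802740) (o = Add(Mul(1152099, Pow(108, -1)), Mul(250224, Pow(401370, -1))) = Add(Mul(1152099, Rational(1, 108)), Mul(250224, Rational(1, 401370))) = Add(Rational(128011, 12), Rational(41704, 66895)) = Rational(8563796293, 802740) ≈ 10668.)
Add(Add(Mul(589177, Pow(-1261286, -1)), o), 2536480) = Add(Add(Mul(589177, Pow(-1261286, -1)), Rational(8563796293, 802740)), 2536480) = Add(Add(Mul(589177, Rational(-1, 1261286)), Rational(8563796293, 802740)), 2536480) = Add(Add(Rational(-589177, 1261286), Rational(8563796293, 802740)), 2536480) = Add(Rational(5400461707633909, 506242361820), 2536480) = Rational(1289474087616827509, 506242361820)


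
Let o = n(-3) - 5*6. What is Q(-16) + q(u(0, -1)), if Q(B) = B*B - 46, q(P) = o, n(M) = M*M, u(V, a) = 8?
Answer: 189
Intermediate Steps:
n(M) = M²
o = -21 (o = (-3)² - 5*6 = 9 - 30 = -21)
q(P) = -21
Q(B) = -46 + B² (Q(B) = B² - 46 = -46 + B²)
Q(-16) + q(u(0, -1)) = (-46 + (-16)²) - 21 = (-46 + 256) - 21 = 210 - 21 = 189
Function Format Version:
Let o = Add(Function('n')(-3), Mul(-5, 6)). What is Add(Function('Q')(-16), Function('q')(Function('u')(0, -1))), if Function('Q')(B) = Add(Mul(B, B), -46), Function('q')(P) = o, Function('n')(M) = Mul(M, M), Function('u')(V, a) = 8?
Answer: 189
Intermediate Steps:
Function('n')(M) = Pow(M, 2)
o = -21 (o = Add(Pow(-3, 2), Mul(-5, 6)) = Add(9, -30) = -21)
Function('q')(P) = -21
Function('Q')(B) = Add(-46, Pow(B, 2)) (Function('Q')(B) = Add(Pow(B, 2), -46) = Add(-46, Pow(B, 2)))
Add(Function('Q')(-16), Function('q')(Function('u')(0, -1))) = Add(Add(-46, Pow(-16, 2)), -21) = Add(Add(-46, 256), -21) = Add(210, -21) = 189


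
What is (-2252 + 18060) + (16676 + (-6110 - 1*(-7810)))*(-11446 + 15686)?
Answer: 77930048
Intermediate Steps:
(-2252 + 18060) + (16676 + (-6110 - 1*(-7810)))*(-11446 + 15686) = 15808 + (16676 + (-6110 + 7810))*4240 = 15808 + (16676 + 1700)*4240 = 15808 + 18376*4240 = 15808 + 77914240 = 77930048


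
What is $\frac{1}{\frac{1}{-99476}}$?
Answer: $-99476$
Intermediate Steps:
$\frac{1}{\frac{1}{-99476}} = \frac{1}{- \frac{1}{99476}} = -99476$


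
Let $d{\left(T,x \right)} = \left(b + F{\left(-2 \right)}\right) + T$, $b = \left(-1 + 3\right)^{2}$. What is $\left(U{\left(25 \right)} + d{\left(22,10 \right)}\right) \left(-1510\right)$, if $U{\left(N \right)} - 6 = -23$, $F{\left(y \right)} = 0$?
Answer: $-13590$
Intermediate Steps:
$b = 4$ ($b = 2^{2} = 4$)
$U{\left(N \right)} = -17$ ($U{\left(N \right)} = 6 - 23 = -17$)
$d{\left(T,x \right)} = 4 + T$ ($d{\left(T,x \right)} = \left(4 + 0\right) + T = 4 + T$)
$\left(U{\left(25 \right)} + d{\left(22,10 \right)}\right) \left(-1510\right) = \left(-17 + \left(4 + 22\right)\right) \left(-1510\right) = \left(-17 + 26\right) \left(-1510\right) = 9 \left(-1510\right) = -13590$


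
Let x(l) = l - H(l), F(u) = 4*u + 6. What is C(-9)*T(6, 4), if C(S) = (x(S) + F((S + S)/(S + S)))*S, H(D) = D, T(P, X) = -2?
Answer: 180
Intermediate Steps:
F(u) = 6 + 4*u
x(l) = 0 (x(l) = l - l = 0)
C(S) = 10*S (C(S) = (0 + (6 + 4*((S + S)/(S + S))))*S = (0 + (6 + 4*((2*S)/((2*S)))))*S = (0 + (6 + 4*((2*S)*(1/(2*S)))))*S = (0 + (6 + 4*1))*S = (0 + (6 + 4))*S = (0 + 10)*S = 10*S)
C(-9)*T(6, 4) = (10*(-9))*(-2) = -90*(-2) = 180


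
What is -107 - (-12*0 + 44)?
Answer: -151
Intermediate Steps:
-107 - (-12*0 + 44) = -107 - (0 + 44) = -107 - 1*44 = -107 - 44 = -151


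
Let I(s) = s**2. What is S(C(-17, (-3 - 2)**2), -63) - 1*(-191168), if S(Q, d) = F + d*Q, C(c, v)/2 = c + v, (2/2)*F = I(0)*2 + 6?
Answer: 190166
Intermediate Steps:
F = 6 (F = 0**2*2 + 6 = 0*2 + 6 = 0 + 6 = 6)
C(c, v) = 2*c + 2*v (C(c, v) = 2*(c + v) = 2*c + 2*v)
S(Q, d) = 6 + Q*d (S(Q, d) = 6 + d*Q = 6 + Q*d)
S(C(-17, (-3 - 2)**2), -63) - 1*(-191168) = (6 + (2*(-17) + 2*(-3 - 2)**2)*(-63)) - 1*(-191168) = (6 + (-34 + 2*(-5)**2)*(-63)) + 191168 = (6 + (-34 + 2*25)*(-63)) + 191168 = (6 + (-34 + 50)*(-63)) + 191168 = (6 + 16*(-63)) + 191168 = (6 - 1008) + 191168 = -1002 + 191168 = 190166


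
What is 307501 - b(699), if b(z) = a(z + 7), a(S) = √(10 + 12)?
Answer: 307501 - √22 ≈ 3.0750e+5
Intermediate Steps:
a(S) = √22
b(z) = √22
307501 - b(699) = 307501 - √22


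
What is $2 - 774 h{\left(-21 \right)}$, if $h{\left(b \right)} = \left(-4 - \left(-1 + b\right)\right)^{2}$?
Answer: $-250774$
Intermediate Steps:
$h{\left(b \right)} = \left(-3 - b\right)^{2}$
$2 - 774 h{\left(-21 \right)} = 2 - 774 \left(3 - 21\right)^{2} = 2 - 774 \left(-18\right)^{2} = 2 - 250776 = -250774$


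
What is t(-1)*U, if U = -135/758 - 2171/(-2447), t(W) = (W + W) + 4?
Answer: 1315273/927413 ≈ 1.4182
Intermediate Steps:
t(W) = 4 + 2*W (t(W) = 2*W + 4 = 4 + 2*W)
U = 1315273/1854826 (U = -135*1/758 - 2171*(-1/2447) = -135/758 + 2171/2447 = 1315273/1854826 ≈ 0.70911)
t(-1)*U = (4 + 2*(-1))*(1315273/1854826) = (4 - 2)*(1315273/1854826) = 2*(1315273/1854826) = 1315273/927413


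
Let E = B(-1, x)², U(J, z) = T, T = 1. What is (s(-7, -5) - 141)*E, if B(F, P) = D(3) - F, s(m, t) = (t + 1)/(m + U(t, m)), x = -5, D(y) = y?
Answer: -6736/3 ≈ -2245.3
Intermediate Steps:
U(J, z) = 1
s(m, t) = (1 + t)/(1 + m) (s(m, t) = (t + 1)/(m + 1) = (1 + t)/(1 + m))
B(F, P) = 3 - F
E = 16 (E = (3 - 1*(-1))² = (3 + 1)² = 4² = 16)
(s(-7, -5) - 141)*E = ((1 - 5)/(1 - 7) - 141)*16 = (-4/(-6) - 141)*16 = (-⅙*(-4) - 141)*16 = (⅔ - 141)*16 = -421/3*16 = -6736/3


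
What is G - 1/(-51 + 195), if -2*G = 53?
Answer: -3817/144 ≈ -26.507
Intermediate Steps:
G = -53/2 (G = -½*53 = -53/2 ≈ -26.500)
G - 1/(-51 + 195) = -53/2 - 1/(-51 + 195) = -53/2 - 1/144 = -3817/144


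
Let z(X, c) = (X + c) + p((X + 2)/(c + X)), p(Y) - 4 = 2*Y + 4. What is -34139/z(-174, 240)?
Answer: -1126587/2270 ≈ -496.29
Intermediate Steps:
p(Y) = 8 + 2*Y (p(Y) = 4 + (2*Y + 4) = 4 + (4 + 2*Y) = 8 + 2*Y)
z(X, c) = 8 + X + c + 2*(2 + X)/(X + c) (z(X, c) = (X + c) + (8 + 2*((X + 2)/(c + X))) = (X + c) + (8 + 2*((2 + X)/(X + c))) = (X + c) + (8 + 2*(2 + X)/(X + c)) = 8 + X + c + 2*(2 + X)/(X + c))
-34139/z(-174, 240) = -34139*(-174 + 240)/(4 + 2*(-174) + (-174 + 240)*(8 - 174 + 240)) = -34139*66/(4 - 348 + 66*74) = -34139*66/(4 - 348 + 4884) = -34139/((1/66)*4540) = -34139/2270/33 = -34139*33/2270 = -1126587/2270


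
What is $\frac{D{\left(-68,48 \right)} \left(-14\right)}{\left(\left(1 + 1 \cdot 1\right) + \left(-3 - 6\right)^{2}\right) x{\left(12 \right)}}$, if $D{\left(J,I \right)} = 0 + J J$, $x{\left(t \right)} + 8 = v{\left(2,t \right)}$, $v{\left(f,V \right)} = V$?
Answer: $- \frac{16184}{83} \approx -194.99$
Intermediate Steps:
$x{\left(t \right)} = -8 + t$
$D{\left(J,I \right)} = J^{2}$ ($D{\left(J,I \right)} = 0 + J^{2} = J^{2}$)
$\frac{D{\left(-68,48 \right)} \left(-14\right)}{\left(\left(1 + 1 \cdot 1\right) + \left(-3 - 6\right)^{2}\right) x{\left(12 \right)}} = \frac{\left(-68\right)^{2} \left(-14\right)}{\left(\left(1 + 1 \cdot 1\right) + \left(-3 - 6\right)^{2}\right) \left(-8 + 12\right)} = \frac{4624 \left(-14\right)}{\left(\left(1 + 1\right) + \left(-9\right)^{2}\right) 4} = - \frac{64736}{\left(2 + 81\right) 4} = - \frac{64736}{83 \cdot 4} = - \frac{64736}{332} = \left(-64736\right) \frac{1}{332} = - \frac{16184}{83}$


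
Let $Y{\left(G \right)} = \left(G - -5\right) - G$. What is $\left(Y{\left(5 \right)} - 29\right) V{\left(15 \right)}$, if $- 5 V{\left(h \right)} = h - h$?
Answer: $0$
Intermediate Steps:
$Y{\left(G \right)} = 5$ ($Y{\left(G \right)} = \left(G + 5\right) - G = \left(5 + G\right) - G = 5$)
$V{\left(h \right)} = 0$ ($V{\left(h \right)} = - \frac{h - h}{5} = \left(- \frac{1}{5}\right) 0 = 0$)
$\left(Y{\left(5 \right)} - 29\right) V{\left(15 \right)} = \left(5 - 29\right) 0 = \left(-24\right) 0 = 0$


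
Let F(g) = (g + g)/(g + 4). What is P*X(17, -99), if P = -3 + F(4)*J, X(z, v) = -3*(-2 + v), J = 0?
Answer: -909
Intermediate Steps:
X(z, v) = 6 - 3*v
F(g) = 2*g/(4 + g) (F(g) = (2*g)/(4 + g) = 2*g/(4 + g))
P = -3 (P = -3 + (2*4/(4 + 4))*0 = -3 + (2*4/8)*0 = -3 + (2*4*(1/8))*0 = -3 + 1*0 = -3 + 0 = -3)
P*X(17, -99) = -3*(6 - 3*(-99)) = -3*(6 + 297) = -3*303 = -909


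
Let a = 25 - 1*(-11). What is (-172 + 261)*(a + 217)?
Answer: 22517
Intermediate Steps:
a = 36 (a = 25 + 11 = 36)
(-172 + 261)*(a + 217) = (-172 + 261)*(36 + 217) = 89*253 = 22517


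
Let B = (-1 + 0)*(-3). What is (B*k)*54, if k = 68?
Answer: 11016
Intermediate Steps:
B = 3 (B = -1*(-3) = 3)
(B*k)*54 = (3*68)*54 = 204*54 = 11016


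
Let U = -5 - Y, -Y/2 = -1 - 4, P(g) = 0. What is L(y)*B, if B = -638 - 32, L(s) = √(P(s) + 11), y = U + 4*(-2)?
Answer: -670*√11 ≈ -2222.1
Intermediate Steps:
Y = 10 (Y = -2*(-1 - 4) = -2*(-5) = 10)
U = -15 (U = -5 - 1*10 = -5 - 10 = -15)
y = -23 (y = -15 + 4*(-2) = -15 - 8 = -23)
L(s) = √11 (L(s) = √(0 + 11) = √11)
B = -670
L(y)*B = √11*(-670) = -670*√11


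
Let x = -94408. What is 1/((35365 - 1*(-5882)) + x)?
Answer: -1/53161 ≈ -1.8811e-5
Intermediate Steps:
1/((35365 - 1*(-5882)) + x) = 1/((35365 - 1*(-5882)) - 94408) = 1/((35365 + 5882) - 94408) = 1/(41247 - 94408) = 1/(-53161) = -1/53161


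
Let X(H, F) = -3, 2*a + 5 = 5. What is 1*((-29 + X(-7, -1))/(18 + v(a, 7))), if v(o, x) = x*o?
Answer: -16/9 ≈ -1.7778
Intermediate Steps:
a = 0 (a = -5/2 + (½)*5 = -5/2 + 5/2 = 0)
v(o, x) = o*x
1*((-29 + X(-7, -1))/(18 + v(a, 7))) = 1*((-29 - 3)/(18 + 0*7)) = 1*(-32/(18 + 0)) = 1*(-32/18) = 1*(-32*1/18) = 1*(-16/9) = -16/9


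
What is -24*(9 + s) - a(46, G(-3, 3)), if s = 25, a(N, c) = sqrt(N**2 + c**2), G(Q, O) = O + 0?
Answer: -816 - 5*sqrt(85) ≈ -862.10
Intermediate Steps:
G(Q, O) = O
-24*(9 + s) - a(46, G(-3, 3)) = -24*(9 + 25) - sqrt(46**2 + 3**2) = -24*34 - sqrt(2116 + 9) = -816 - sqrt(2125) = -816 - 5*sqrt(85)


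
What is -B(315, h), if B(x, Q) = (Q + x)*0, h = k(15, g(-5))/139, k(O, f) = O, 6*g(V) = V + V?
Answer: 0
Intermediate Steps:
g(V) = V/3 (g(V) = (V + V)/6 = (2*V)/6 = V/3)
h = 15/139 ≈ 0.10791
B(x, Q) = 0
-B(315, h) = -1*0 = 0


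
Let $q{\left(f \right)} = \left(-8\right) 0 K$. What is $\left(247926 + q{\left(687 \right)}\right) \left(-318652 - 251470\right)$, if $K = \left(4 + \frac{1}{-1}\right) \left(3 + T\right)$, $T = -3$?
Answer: $-141348066972$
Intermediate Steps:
$K = 0$ ($K = \left(4 + \frac{1}{-1}\right) \left(3 - 3\right) = \left(4 - 1\right) 0 = 3 \cdot 0 = 0$)
$q{\left(f \right)} = 0$ ($q{\left(f \right)} = \left(-8\right) 0 \cdot 0 = 0 \cdot 0 = 0$)
$\left(247926 + q{\left(687 \right)}\right) \left(-318652 - 251470\right) = \left(247926 + 0\right) \left(-318652 - 251470\right) = 247926 \left(-570122\right) = -141348066972$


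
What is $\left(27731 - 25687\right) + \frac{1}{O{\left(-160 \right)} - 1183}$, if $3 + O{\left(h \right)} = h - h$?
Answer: $\frac{2424183}{1186} \approx 2044.0$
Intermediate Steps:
$O{\left(h \right)} = -3$ ($O{\left(h \right)} = -3 + \left(h - h\right) = -3 + 0 = -3$)
$\left(27731 - 25687\right) + \frac{1}{O{\left(-160 \right)} - 1183} = \left(27731 - 25687\right) + \frac{1}{-3 - 1183} = 2044 + \frac{1}{-1186} = 2044 - \frac{1}{1186} = \frac{2424183}{1186}$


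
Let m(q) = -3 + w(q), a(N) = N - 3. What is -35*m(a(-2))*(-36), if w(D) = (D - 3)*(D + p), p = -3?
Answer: 76860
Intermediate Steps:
a(N) = -3 + N
w(D) = (-3 + D)² (w(D) = (D - 3)*(D - 3) = (-3 + D)*(-3 + D) = (-3 + D)²)
m(q) = 6 + q² - 6*q (m(q) = -3 + (9 + q² - 6*q) = 6 + q² - 6*q)
-35*m(a(-2))*(-36) = -35*(6 + (-3 - 2)² - 6*(-3 - 2))*(-36) = -35*(6 + (-5)² - 6*(-5))*(-36) = -35*(6 + 25 + 30)*(-36) = -35*61*(-36) = -2135*(-36) = 76860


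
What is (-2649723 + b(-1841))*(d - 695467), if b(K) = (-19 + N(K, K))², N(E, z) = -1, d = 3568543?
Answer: -7611706327548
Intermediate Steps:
b(K) = 400 (b(K) = (-19 - 1)² = (-20)² = 400)
(-2649723 + b(-1841))*(d - 695467) = (-2649723 + 400)*(3568543 - 695467) = -2649323*2873076 = -7611706327548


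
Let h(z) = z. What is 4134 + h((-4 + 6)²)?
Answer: 4138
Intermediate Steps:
4134 + h((-4 + 6)²) = 4134 + (-4 + 6)² = 4134 + 2² = 4134 + 4 = 4138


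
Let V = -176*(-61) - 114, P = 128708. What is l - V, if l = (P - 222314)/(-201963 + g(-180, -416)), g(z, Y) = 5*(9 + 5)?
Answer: -2144413840/201893 ≈ -10622.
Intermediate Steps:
g(z, Y) = 70 (g(z, Y) = 5*14 = 70)
V = 10622 (V = 10736 - 114 = 10622)
l = 93606/201893 (l = (128708 - 222314)/(-201963 + 70) = -93606/(-201893) = -93606*(-1/201893) = 93606/201893 ≈ 0.46364)
l - V = 93606/201893 - 1*10622 = 93606/201893 - 10622 = -2144413840/201893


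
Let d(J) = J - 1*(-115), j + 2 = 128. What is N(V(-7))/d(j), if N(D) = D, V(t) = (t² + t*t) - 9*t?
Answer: 161/241 ≈ 0.66805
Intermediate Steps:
V(t) = -9*t + 2*t² (V(t) = (t² + t²) - 9*t = 2*t² - 9*t = -9*t + 2*t²)
j = 126 (j = -2 + 128 = 126)
d(J) = 115 + J (d(J) = J + 115 = 115 + J)
N(V(-7))/d(j) = (-7*(-9 + 2*(-7)))/(115 + 126) = -7*(-9 - 14)/241 = -7*(-23)*(1/241) = 161*(1/241) = 161/241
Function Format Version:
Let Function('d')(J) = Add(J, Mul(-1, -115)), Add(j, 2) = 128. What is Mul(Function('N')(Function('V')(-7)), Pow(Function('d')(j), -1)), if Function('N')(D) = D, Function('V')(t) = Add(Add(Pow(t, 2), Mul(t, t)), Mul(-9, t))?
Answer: Rational(161, 241) ≈ 0.66805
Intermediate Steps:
Function('V')(t) = Add(Mul(-9, t), Mul(2, Pow(t, 2))) (Function('V')(t) = Add(Add(Pow(t, 2), Pow(t, 2)), Mul(-9, t)) = Add(Mul(2, Pow(t, 2)), Mul(-9, t)) = Add(Mul(-9, t), Mul(2, Pow(t, 2))))
j = 126 (j = Add(-2, 128) = 126)
Function('d')(J) = Add(115, J) (Function('d')(J) = Add(J, 115) = Add(115, J))
Mul(Function('N')(Function('V')(-7)), Pow(Function('d')(j), -1)) = Mul(Mul(-7, Add(-9, Mul(2, -7))), Pow(Add(115, 126), -1)) = Mul(Mul(-7, Add(-9, -14)), Pow(241, -1)) = Mul(Mul(-7, -23), Rational(1, 241)) = Mul(161, Rational(1, 241)) = Rational(161, 241)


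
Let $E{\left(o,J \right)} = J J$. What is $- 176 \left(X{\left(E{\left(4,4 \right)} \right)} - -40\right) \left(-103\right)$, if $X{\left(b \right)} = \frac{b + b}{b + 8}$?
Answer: $\frac{2247872}{3} \approx 7.4929 \cdot 10^{5}$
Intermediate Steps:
$E{\left(o,J \right)} = J^{2}$
$X{\left(b \right)} = \frac{2 b}{8 + b}$
$- 176 \left(X{\left(E{\left(4,4 \right)} \right)} - -40\right) \left(-103\right) = - 176 \left(\frac{2 \cdot 4^{2}}{8 + 4^{2}} - -40\right) \left(-103\right) = - 176 \left(2 \cdot 16 \frac{1}{8 + 16} + 40\right) \left(-103\right) = - 176 \left(2 \cdot 16 \cdot \frac{1}{24} + 40\right) \left(-103\right) = - 176 \left(\frac{4}{3} + 40\right) \left(-103\right) = \left(-176\right) \frac{124}{3} \left(-103\right) = \left(- \frac{21824}{3}\right) \left(-103\right) = \frac{2247872}{3}$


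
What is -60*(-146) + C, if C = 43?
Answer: 8803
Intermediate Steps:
-60*(-146) + C = -60*(-146) + 43 = 8760 + 43 = 8803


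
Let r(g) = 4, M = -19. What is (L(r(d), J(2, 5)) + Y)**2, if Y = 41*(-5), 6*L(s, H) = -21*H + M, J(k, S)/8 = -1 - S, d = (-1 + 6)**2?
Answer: 58081/36 ≈ 1613.4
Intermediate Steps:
d = 25 (d = 5**2 = 25)
J(k, S) = -8 - 8*S (J(k, S) = 8*(-1 - S) = -8 - 8*S)
L(s, H) = -19/6 - 7*H/2 (L(s, H) = (-21*H - 19)/6 = (-19 - 21*H)/6 = -19/6 - 7*H/2)
Y = -205
(L(r(d), J(2, 5)) + Y)**2 = ((-19/6 - 7*(-8 - 8*5)/2) - 205)**2 = ((-19/6 - 7*(-8 - 40)/2) - 205)**2 = ((-19/6 - 7/2*(-48)) - 205)**2 = ((-19/6 + 168) - 205)**2 = (989/6 - 205)**2 = (-241/6)**2 = 58081/36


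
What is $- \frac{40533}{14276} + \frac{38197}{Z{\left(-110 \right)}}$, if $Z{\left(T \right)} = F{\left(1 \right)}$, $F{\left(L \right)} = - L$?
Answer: $- \frac{545340905}{14276} \approx -38200.0$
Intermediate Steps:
$Z{\left(T \right)} = -1$ ($Z{\left(T \right)} = \left(-1\right) 1 = -1$)
$- \frac{40533}{14276} + \frac{38197}{Z{\left(-110 \right)}} = - \frac{40533}{14276} + \frac{38197}{-1} = \left(-40533\right) \frac{1}{14276} + 38197 \left(-1\right) = - \frac{40533}{14276} - 38197 = - \frac{545340905}{14276}$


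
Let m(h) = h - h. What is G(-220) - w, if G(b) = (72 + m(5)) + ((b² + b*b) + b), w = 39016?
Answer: 57636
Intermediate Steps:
m(h) = 0
G(b) = 72 + b + 2*b² (G(b) = (72 + 0) + ((b² + b*b) + b) = 72 + ((b² + b²) + b) = 72 + (2*b² + b) = 72 + (b + 2*b²) = 72 + b + 2*b²)
G(-220) - w = (72 - 220 + 2*(-220)²) - 1*39016 = (72 - 220 + 2*48400) - 39016 = (72 - 220 + 96800) - 39016 = 96652 - 39016 = 57636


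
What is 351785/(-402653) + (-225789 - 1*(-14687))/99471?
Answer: -119993259341/40052296563 ≈ -2.9959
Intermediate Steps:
351785/(-402653) + (-225789 - 1*(-14687))/99471 = 351785*(-1/402653) + (-225789 + 14687)*(1/99471) = -351785/402653 - 211102*1/99471 = -351785/402653 - 211102/99471 = -119993259341/40052296563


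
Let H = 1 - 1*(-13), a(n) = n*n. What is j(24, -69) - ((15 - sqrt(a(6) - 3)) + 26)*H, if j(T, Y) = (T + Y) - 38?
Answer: -657 + 14*sqrt(33) ≈ -576.58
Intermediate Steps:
a(n) = n**2
H = 14 (H = 1 + 13 = 14)
j(T, Y) = -38 + T + Y
j(24, -69) - ((15 - sqrt(a(6) - 3)) + 26)*H = (-38 + 24 - 69) - ((15 - sqrt(6**2 - 3)) + 26)*14 = -83 - ((15 - sqrt(36 - 3)) + 26)*14 = -83 - ((15 - sqrt(33)) + 26)*14 = -83 - (41 - sqrt(33))*14 = -83 - (574 - 14*sqrt(33)) = -83 + (-574 + 14*sqrt(33)) = -657 + 14*sqrt(33)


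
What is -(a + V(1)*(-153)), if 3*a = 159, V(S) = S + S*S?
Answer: 253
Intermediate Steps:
V(S) = S + S²
a = 53 (a = (⅓)*159 = 53)
-(a + V(1)*(-153)) = -(53 + (1*(1 + 1))*(-153)) = -(53 + (1*2)*(-153)) = -(53 + 2*(-153)) = -(53 - 306) = -1*(-253) = 253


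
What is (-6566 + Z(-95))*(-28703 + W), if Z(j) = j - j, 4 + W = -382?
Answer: 190998374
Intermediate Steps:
W = -386 (W = -4 - 382 = -386)
Z(j) = 0
(-6566 + Z(-95))*(-28703 + W) = (-6566 + 0)*(-28703 - 386) = -6566*(-29089) = 190998374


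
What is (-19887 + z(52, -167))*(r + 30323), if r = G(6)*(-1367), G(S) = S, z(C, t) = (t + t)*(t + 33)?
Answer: 550127149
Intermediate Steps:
z(C, t) = 2*t*(33 + t) (z(C, t) = (2*t)*(33 + t) = 2*t*(33 + t))
r = -8202 (r = 6*(-1367) = -8202)
(-19887 + z(52, -167))*(r + 30323) = (-19887 + 2*(-167)*(33 - 167))*(-8202 + 30323) = (-19887 + 2*(-167)*(-134))*22121 = (-19887 + 44756)*22121 = 24869*22121 = 550127149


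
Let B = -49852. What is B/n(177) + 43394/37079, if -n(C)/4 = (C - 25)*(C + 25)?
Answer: 1794484953/1138473616 ≈ 1.5762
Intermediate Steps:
n(C) = -4*(-25 + C)*(25 + C) (n(C) = -4*(C - 25)*(C + 25) = -4*(-25 + C)*(25 + C))
B/n(177) + 43394/37079 = -49852/(2500 - 4*177²) + 43394/37079 = -49852/(2500 - 4*31329) + 43394*(1/37079) = -49852/(2500 - 125316) + 43394/37079 = -49852/(-122816) + 43394/37079 = -49852*(-1/122816) + 43394/37079 = 12463/30704 + 43394/37079 = 1794484953/1138473616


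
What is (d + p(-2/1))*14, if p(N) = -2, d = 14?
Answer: 168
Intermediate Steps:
(d + p(-2/1))*14 = (14 - 2)*14 = 12*14 = 168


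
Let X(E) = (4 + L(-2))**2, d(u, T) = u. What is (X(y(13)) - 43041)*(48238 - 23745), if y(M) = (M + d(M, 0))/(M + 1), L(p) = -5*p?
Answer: -1049402585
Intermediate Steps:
y(M) = 2*M/(1 + M) (y(M) = (M + M)/(M + 1) = (2*M)/(1 + M) = 2*M/(1 + M))
X(E) = 196 (X(E) = (4 - 5*(-2))**2 = (4 + 10)**2 = 14**2 = 196)
(X(y(13)) - 43041)*(48238 - 23745) = (196 - 43041)*(48238 - 23745) = -42845*24493 = -1049402585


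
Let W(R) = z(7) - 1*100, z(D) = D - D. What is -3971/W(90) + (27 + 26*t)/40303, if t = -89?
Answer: 159814513/4030300 ≈ 39.653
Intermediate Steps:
z(D) = 0
W(R) = -100 (W(R) = 0 - 1*100 = 0 - 100 = -100)
-3971/W(90) + (27 + 26*t)/40303 = -3971/(-100) + (27 + 26*(-89))/40303 = -3971*(-1/100) + (27 - 2314)*(1/40303) = 3971/100 - 2287*1/40303 = 3971/100 - 2287/40303 = 159814513/4030300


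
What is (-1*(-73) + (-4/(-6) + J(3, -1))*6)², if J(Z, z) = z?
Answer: 5041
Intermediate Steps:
(-1*(-73) + (-4/(-6) + J(3, -1))*6)² = (-1*(-73) + (-4/(-6) - 1)*6)² = (73 + (-4*(-⅙) - 1)*6)² = (73 + (⅔ - 1)*6)² = (73 - ⅓*6)² = (73 - 2)² = 71² = 5041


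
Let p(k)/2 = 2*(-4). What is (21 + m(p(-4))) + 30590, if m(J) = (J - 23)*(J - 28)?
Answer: 32327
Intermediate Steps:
p(k) = -16 (p(k) = 2*(2*(-4)) = 2*(-8) = -16)
m(J) = (-28 + J)*(-23 + J) (m(J) = (-23 + J)*(-28 + J) = (-28 + J)*(-23 + J))
(21 + m(p(-4))) + 30590 = (21 + (644 + (-16)**2 - 51*(-16))) + 30590 = (21 + (644 + 256 + 816)) + 30590 = (21 + 1716) + 30590 = 1737 + 30590 = 32327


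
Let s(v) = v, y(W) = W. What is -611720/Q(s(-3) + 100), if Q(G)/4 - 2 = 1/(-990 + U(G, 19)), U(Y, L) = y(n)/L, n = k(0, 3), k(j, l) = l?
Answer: -575230902/7519 ≈ -76504.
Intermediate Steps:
n = 3
U(Y, L) = 3/L
Q(G) = 150380/18807 (Q(G) = 8 + 4/(-990 + 3/19) = 8 + 4/(-18807/19) = 8 + 4*(-19/18807) = 8 - 76/18807 = 150380/18807)
-611720/Q(s(-3) + 100) = -611720/150380/18807 = -611720*18807/150380 = -575230902/7519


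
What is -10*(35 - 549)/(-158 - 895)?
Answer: -5140/1053 ≈ -4.8813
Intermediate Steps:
-10*(35 - 549)/(-158 - 895) = -(-5140)/(-1053) = -(-5140)*(-1)/1053 = -10*514/1053 = -5140/1053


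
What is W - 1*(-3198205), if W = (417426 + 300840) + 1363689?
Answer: 5280160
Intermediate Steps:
W = 2081955 (W = 718266 + 1363689 = 2081955)
W - 1*(-3198205) = 2081955 - 1*(-3198205) = 2081955 + 3198205 = 5280160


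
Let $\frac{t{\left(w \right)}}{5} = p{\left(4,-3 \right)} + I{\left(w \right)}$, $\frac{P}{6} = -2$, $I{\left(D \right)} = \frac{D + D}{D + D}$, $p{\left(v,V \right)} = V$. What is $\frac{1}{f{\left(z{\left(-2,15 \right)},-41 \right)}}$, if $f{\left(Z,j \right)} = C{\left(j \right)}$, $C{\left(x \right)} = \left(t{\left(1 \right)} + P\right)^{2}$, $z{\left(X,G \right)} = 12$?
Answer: $\frac{1}{484} \approx 0.0020661$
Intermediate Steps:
$I{\left(D \right)} = 1$ ($I{\left(D \right)} = \frac{2 D}{2 D} = 2 D \frac{1}{2 D} = 1$)
$P = -12$ ($P = 6 \left(-2\right) = -12$)
$t{\left(w \right)} = -10$ ($t{\left(w \right)} = 5 \left(-3 + 1\right) = 5 \left(-2\right) = -10$)
$C{\left(x \right)} = 484$ ($C{\left(x \right)} = \left(-10 - 12\right)^{2} = \left(-22\right)^{2} = 484$)
$f{\left(Z,j \right)} = 484$
$\frac{1}{f{\left(z{\left(-2,15 \right)},-41 \right)}} = \frac{1}{484}$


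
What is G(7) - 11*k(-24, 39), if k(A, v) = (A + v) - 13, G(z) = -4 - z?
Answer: -33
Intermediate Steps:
k(A, v) = -13 + A + v
G(7) - 11*k(-24, 39) = (-4 - 1*7) - 11*(-13 - 24 + 39) = (-4 - 7) - 11*2 = -11 - 22 = -33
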